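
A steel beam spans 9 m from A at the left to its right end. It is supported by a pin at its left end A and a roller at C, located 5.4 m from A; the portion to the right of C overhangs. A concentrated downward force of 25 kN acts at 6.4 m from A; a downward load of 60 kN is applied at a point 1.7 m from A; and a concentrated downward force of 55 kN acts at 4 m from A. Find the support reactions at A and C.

Moments about A: C_y·5.4 − 25·6.4 − 60·1.7 − 55·4 = 0 → C_y = 482/5.4 = 89.2593 ≈ 89.26 kN.
ΣF_y = 0: A_y + 89.2593 − 25 − 60 − 55 = 0 → A_y = 50.74 kN.
ΣF_x = 0: no horizontal applied forces, so A_x = 0.

A_x = 0, A_y = 50.74 kN, C_y = 89.26 kN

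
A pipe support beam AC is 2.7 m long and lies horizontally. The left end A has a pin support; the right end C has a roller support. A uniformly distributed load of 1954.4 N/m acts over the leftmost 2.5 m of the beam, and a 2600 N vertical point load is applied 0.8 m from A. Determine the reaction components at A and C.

A_x = 0, A_y = 4454 N, C_y = 3032 N

Resultant of the distributed load: 1954.4 × 2.5 = 4886 N at 1.25 m from A.
ΣM about A: C_y·2.7 − (1954.4·2.5)·1.25 − 2600·0.8 = 0 → C_y = 8187.5/2.7 = 3032.41 ≈ 3032 N.
ΣF_y = 0: A_y + 3032.41 − 1954.4·2.5 − 2600 = 0 → A_y = 4454 N.
ΣF_x = 0: no horizontal applied forces, so A_x = 0.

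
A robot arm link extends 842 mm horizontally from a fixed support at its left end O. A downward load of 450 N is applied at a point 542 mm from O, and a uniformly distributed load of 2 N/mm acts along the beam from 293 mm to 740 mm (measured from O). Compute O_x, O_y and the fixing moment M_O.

Resultant of the distributed load: 2 × 447 = 894 N at 516.5 mm from O.
ΣF_x = 0: O_x = 0.
ΣF_y = 0: O_y − 450 − 2·447 = 0 → O_y = 1344 N.
ΣM about O: M_O − 450·542 − (2·447)·516.5 = 0 → M_O = 705700 N·mm.

O_x = 0, O_y = 1344 N, M_O = 705700 N·mm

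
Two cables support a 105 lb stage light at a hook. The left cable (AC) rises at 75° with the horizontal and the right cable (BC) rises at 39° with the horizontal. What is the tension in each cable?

ΣF_x = 0: −T_AC·cos75° + T_BC·cos39° = 0 → T_BC = 0.333038·T_AC.
ΣF_y = 0: T_AC·sin75° + T_BC·sin39° = 105.
Substitute: T_AC·(0.965926 + 0.333038·0.62932) = 105 → T_AC = 89.3227 ≈ 89.32 lb.
Then T_BC = 0.333038 × 89.3227 = 29.75 lb.

T_AC = 89.32 lb, T_BC = 29.75 lb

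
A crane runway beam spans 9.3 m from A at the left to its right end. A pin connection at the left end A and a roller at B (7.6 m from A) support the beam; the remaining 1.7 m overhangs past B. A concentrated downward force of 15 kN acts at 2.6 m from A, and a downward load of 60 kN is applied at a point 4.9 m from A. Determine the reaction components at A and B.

A_x = 0, A_y = 31.18 kN, B_y = 43.82 kN

ΣM about A: B_y·7.6 − 15·2.6 − 60·4.9 = 0 → B_y = 333/7.6 = 43.8158 ≈ 43.82 kN.
ΣF_y = 0: A_y + 43.8158 − 15 − 60 = 0 → A_y = 31.18 kN.
ΣF_x = 0: no horizontal applied forces, so A_x = 0.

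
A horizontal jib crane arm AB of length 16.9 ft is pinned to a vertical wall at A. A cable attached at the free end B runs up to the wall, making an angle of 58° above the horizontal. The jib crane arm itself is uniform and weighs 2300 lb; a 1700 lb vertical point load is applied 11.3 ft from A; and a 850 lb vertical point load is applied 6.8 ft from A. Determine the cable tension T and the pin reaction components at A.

ΣM about A: T·sin58°·16.9 − 2300·8.45 − 1700·11.3 − 850·6.8 = 0 → T = 44425/(16.9·0.848048) = 3099.7 ≈ 3100 lb.
ΣF_x = 0: A_x − T·cos58° = 0 → A_x = 3099.7 × 0.529919 = 1643 lb.
ΣF_y = 0: A_y + T·sin58° − 2300 − 1700 − 850 = 0 → A_y = 4850 − 3099.7 × 0.848048 = 2221 lb.

T = 3100 lb, A_x = 1643 lb, A_y = 2221 lb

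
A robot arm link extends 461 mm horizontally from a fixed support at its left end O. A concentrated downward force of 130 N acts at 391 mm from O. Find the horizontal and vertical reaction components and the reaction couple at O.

ΣF_x = 0: O_x = 0.
ΣF_y = 0: O_y − 130 = 0 → O_y = 130.0 N.
ΣM about O: M_O − 130·391 = 0 → M_O = 50830 N·mm.

O_x = 0, O_y = 130.0 N, M_O = 50830 N·mm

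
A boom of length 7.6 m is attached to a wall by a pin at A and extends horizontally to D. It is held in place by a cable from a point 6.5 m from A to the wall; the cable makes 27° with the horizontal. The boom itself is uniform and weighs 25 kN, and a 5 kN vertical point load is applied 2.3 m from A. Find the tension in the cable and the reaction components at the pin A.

T = 36.09 kN, A_x = 32.16 kN, A_y = 13.62 kN

ΣM about A: T·sin27°·6.5 − 25·3.8 − 5·2.3 = 0 → T = 106.5/(6.5·0.45399) = 36.0903 ≈ 36.09 kN.
ΣF_x = 0: A_x − T·cos27° = 0 → A_x = 36.0903 × 0.891007 = 32.16 kN.
ΣF_y = 0: A_y + T·sin27° − 25 − 5 = 0 → A_y = 30 − 36.0903 × 0.45399 = 13.62 kN.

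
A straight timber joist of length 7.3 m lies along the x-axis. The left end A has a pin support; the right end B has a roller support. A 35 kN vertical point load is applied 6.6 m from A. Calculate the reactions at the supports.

A_x = 0, A_y = 3.356 kN, B_y = 31.64 kN

Taking moments about A: B_y·7.3 − 35·6.6 = 0 → B_y = 231/7.3 = 31.6438 ≈ 31.64 kN.
ΣF_y = 0: A_y + 31.6438 − 35 = 0 → A_y = 3.356 kN.
ΣF_x = 0: no horizontal applied forces, so A_x = 0.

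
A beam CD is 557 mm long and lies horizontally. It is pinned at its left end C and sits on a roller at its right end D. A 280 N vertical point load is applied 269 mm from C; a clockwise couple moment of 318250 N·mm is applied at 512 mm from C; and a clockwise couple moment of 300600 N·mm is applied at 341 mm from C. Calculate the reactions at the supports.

C_x = 0, C_y = -966.3 N, D_y = 1246 N

ΣM about C: D_y·557 − 280·269 − 318250 − 300600 = 0 → D_y = 694170/557 = 1246.27 ≈ 1246 N.
ΣF_y = 0: C_y + 1246.27 − 280 = 0 → C_y = -966.3 N.
ΣF_x = 0: no horizontal applied forces, so C_x = 0.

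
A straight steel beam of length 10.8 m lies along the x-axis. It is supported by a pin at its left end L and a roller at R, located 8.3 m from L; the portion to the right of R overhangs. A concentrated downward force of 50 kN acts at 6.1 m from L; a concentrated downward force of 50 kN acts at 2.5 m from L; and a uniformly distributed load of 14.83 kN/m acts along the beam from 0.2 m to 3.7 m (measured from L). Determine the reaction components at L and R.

Resultant of the distributed load: 14.83 × 3.5 = 51.905 kN at 1.95 m from L.
Taking moments about L: R_y·8.3 − 50·6.1 − 50·2.5 − (14.83·3.5)·1.95 = 0 → R_y = 531.21475/8.3 = 64.0018 ≈ 64.00 kN.
ΣF_y = 0: L_y + 64.0018 − 50 − 50 − 14.83·3.5 = 0 → L_y = 87.90 kN.
ΣF_x = 0: no horizontal applied forces, so L_x = 0.

L_x = 0, L_y = 87.90 kN, R_y = 64.00 kN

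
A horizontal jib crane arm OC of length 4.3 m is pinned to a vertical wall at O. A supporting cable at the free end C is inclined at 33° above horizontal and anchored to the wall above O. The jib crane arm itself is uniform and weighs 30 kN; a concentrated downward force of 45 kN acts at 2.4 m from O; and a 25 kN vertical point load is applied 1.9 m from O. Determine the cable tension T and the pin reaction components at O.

T = 93.94 kN, O_x = 78.78 kN, O_y = 48.84 kN

ΣM about O: T·sin33°·4.3 − 30·2.15 − 45·2.4 − 25·1.9 = 0 → T = 220/(4.3·0.544639) = 93.9389 ≈ 93.94 kN.
ΣF_x = 0: O_x − T·cos33° = 0 → O_x = 93.9389 × 0.838671 = 78.78 kN.
ΣF_y = 0: O_y + T·sin33° − 30 − 45 − 25 = 0 → O_y = 100 − 93.9389 × 0.544639 = 48.84 kN.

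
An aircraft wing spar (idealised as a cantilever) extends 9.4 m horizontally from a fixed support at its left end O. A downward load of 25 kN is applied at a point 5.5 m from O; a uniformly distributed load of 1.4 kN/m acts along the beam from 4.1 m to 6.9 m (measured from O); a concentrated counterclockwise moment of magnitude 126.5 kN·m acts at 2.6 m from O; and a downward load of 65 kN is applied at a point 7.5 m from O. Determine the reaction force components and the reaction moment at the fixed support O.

Resultant of the distributed load: 1.4 × 2.8 = 3.92 kN at 5.5 m from O.
ΣF_x = 0: O_x = 0.
ΣF_y = 0: O_y − 25 − 1.4·2.8 − 65 = 0 → O_y = 93.92 kN.
ΣM about O: M_O − 25·5.5 − (1.4·2.8)·5.5 + 126.5 − 65·7.5 = 0 → M_O = 520.1 kN·m.

O_x = 0, O_y = 93.92 kN, M_O = 520.1 kN·m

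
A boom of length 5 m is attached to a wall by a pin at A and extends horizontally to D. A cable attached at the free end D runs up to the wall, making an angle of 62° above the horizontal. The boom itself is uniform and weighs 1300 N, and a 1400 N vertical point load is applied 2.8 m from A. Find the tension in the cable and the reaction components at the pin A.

ΣM about A: T·sin62°·5 − 1300·2.5 − 1400·2.8 = 0 → T = 7170/(5·0.882948) = 1624.1 ≈ 1624 N.
ΣF_x = 0: A_x − T·cos62° = 0 → A_x = 1624.1 × 0.469472 = 762.5 N.
ΣF_y = 0: A_y + T·sin62° − 1300 − 1400 = 0 → A_y = 2700 − 1624.1 × 0.882948 = 1266 N.

T = 1624 N, A_x = 762.5 N, A_y = 1266 N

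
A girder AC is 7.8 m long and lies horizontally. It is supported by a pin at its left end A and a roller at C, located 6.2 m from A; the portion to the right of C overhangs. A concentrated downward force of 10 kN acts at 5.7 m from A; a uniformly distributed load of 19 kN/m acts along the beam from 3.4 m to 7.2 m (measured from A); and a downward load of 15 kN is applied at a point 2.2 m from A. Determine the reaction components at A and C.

Resultant of the distributed load: 19 × 3.8 = 72.2 kN at 5.3 m from A.
Moments about A: C_y·6.2 − 10·5.7 − (19·3.8)·5.3 − 15·2.2 = 0 → C_y = 472.66/6.2 = 76.2355 ≈ 76.24 kN.
ΣF_y = 0: A_y + 76.2355 − 10 − 19·3.8 − 15 = 0 → A_y = 20.96 kN.
ΣF_x = 0: no horizontal applied forces, so A_x = 0.

A_x = 0, A_y = 20.96 kN, C_y = 76.24 kN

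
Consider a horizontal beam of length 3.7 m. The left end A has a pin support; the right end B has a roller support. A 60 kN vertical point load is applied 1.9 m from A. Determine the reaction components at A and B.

ΣM about A: B_y·3.7 − 60·1.9 = 0 → B_y = 114/3.7 = 30.8108 ≈ 30.81 kN.
ΣF_y = 0: A_y + 30.8108 − 60 = 0 → A_y = 29.19 kN.
ΣF_x = 0: no horizontal applied forces, so A_x = 0.

A_x = 0, A_y = 29.19 kN, B_y = 30.81 kN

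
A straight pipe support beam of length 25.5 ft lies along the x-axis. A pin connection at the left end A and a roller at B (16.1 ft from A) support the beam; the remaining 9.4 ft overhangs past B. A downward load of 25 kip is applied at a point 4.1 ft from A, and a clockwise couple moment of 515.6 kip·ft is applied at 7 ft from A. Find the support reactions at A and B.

ΣM about A: B_y·16.1 − 25·4.1 − 515.6 = 0 → B_y = 618.1/16.1 = 38.3913 ≈ 38.39 kip.
ΣF_y = 0: A_y + 38.3913 − 25 = 0 → A_y = -13.39 kip.
ΣF_x = 0: no horizontal applied forces, so A_x = 0.

A_x = 0, A_y = -13.39 kip, B_y = 38.39 kip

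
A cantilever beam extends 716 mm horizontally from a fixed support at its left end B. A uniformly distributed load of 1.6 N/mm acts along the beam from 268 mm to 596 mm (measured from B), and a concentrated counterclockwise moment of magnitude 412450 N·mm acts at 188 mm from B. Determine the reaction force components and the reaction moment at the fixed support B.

B_x = 0, B_y = 524.8 N, M_B = -185700 N·mm

Resultant of the distributed load: 1.6 × 328 = 524.8 N at 432 mm from B.
ΣF_x = 0: B_x = 0.
ΣF_y = 0: B_y − 1.6·328 = 0 → B_y = 524.8 N.
ΣM about B: M_B − (1.6·328)·432 + 412450 = 0 → M_B = -185700 N·mm.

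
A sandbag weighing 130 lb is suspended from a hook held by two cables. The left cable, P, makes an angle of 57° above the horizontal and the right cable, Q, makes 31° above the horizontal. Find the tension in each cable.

T_P = 111.5 lb, T_Q = 70.85 lb

ΣF_x = 0: −T_P·cos57° + T_Q·cos31° = 0 → T_Q = 0.635394·T_P.
ΣF_y = 0: T_P·sin57° + T_Q·sin31° = 130.
Substitute: T_P·(0.838671 + 0.635394·0.515038) = 130 → T_P = 111.5 lb.
Then T_Q = 0.635394 × 111.5 = 70.85 lb.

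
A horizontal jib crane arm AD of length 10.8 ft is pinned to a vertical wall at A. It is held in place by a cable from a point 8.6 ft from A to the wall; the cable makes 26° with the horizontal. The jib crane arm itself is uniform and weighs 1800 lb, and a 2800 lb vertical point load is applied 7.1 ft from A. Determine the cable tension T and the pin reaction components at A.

ΣM about A: T·sin26°·8.6 − 1800·5.4 − 2800·7.1 = 0 → T = 29600/(8.6·0.438371) = 7851.48 ≈ 7851 lb.
ΣF_x = 0: A_x − T·cos26° = 0 → A_x = 7851.48 × 0.898794 = 7057 lb.
ΣF_y = 0: A_y + T·sin26° − 1800 − 2800 = 0 → A_y = 4600 − 7851.48 × 0.438371 = 1158 lb.

T = 7851 lb, A_x = 7057 lb, A_y = 1158 lb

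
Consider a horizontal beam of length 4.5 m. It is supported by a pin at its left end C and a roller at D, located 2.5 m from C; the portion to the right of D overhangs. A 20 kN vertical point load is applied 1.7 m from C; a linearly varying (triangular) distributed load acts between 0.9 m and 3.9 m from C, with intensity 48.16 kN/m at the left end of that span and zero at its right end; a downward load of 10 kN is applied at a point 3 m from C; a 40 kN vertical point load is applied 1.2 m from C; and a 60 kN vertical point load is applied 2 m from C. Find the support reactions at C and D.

Resultant of the triangular load: ½ × 48.16 × 3 = 72.24 kN, acting at 1.9 m from C (one-third of the span from the peak).
Taking moments about C: D_y·2.5 − 20·1.7 − (½·48.16·3)·1.9 − 10·3 − 40·1.2 − 60·2 = 0 → D_y = 369.256/2.5 = 147.702 ≈ 147.7 kN.
ΣF_y = 0: C_y + 147.702 − 20 − ½·48.16·3 − 10 − 40 − 60 = 0 → C_y = 54.54 kN.
ΣF_x = 0: no horizontal applied forces, so C_x = 0.

C_x = 0, C_y = 54.54 kN, D_y = 147.7 kN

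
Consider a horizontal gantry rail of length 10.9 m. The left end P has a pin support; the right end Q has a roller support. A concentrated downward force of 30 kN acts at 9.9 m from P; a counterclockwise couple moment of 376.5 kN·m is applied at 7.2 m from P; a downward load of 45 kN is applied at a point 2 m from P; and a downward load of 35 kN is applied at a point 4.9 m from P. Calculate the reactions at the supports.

Moments about P: Q_y·10.9 − 30·9.9 + 376.5 − 45·2 − 35·4.9 = 0 → Q_y = 182/10.9 = 16.6972 ≈ 16.70 kN.
ΣF_y = 0: P_y + 16.6972 − 30 − 45 − 35 = 0 → P_y = 93.30 kN.
ΣF_x = 0: no horizontal applied forces, so P_x = 0.

P_x = 0, P_y = 93.30 kN, Q_y = 16.70 kN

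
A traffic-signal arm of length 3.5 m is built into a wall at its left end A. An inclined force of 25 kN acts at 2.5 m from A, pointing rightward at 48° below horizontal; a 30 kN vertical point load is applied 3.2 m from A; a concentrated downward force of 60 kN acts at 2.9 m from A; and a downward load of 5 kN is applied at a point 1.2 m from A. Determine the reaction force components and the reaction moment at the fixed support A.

A_x = -16.73 kN, A_y = 113.6 kN, M_A = 322.4 kN·m

ΣF_x = 0: A_x + 25·cos48° = 0 → A_x = -16.73 kN.
ΣF_y = 0: A_y − 25·sin48° − 30 − 60 − 5 = 0 → A_y = 113.6 kN.
ΣM about A: M_A − 25·sin48°·2.5 − 30·3.2 − 60·2.9 − 5·1.2 = 0 → M_A = 322.4 kN·m.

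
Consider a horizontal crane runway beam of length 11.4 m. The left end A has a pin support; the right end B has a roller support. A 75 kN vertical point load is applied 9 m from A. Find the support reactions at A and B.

A_x = 0, A_y = 15.79 kN, B_y = 59.21 kN

ΣM about A: B_y·11.4 − 75·9 = 0 → B_y = 675/11.4 = 59.2105 ≈ 59.21 kN.
ΣF_y = 0: A_y + 59.2105 − 75 = 0 → A_y = 15.79 kN.
ΣF_x = 0: no horizontal applied forces, so A_x = 0.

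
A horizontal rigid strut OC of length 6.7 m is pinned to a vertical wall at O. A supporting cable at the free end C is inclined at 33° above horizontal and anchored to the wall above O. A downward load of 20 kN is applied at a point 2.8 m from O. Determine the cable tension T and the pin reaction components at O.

ΣM about O: T·sin33°·6.7 − 20·2.8 = 0 → T = 56/(6.7·0.544639) = 15.3463 ≈ 15.35 kN.
ΣF_x = 0: O_x − T·cos33° = 0 → O_x = 15.3463 × 0.838671 = 12.87 kN.
ΣF_y = 0: O_y + T·sin33° − 20 = 0 → O_y = 20 − 15.3463 × 0.544639 = 11.64 kN.

T = 15.35 kN, O_x = 12.87 kN, O_y = 11.64 kN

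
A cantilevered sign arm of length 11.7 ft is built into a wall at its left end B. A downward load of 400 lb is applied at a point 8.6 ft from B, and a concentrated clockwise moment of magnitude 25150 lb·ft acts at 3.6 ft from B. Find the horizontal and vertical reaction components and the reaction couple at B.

ΣF_x = 0: B_x = 0.
ΣF_y = 0: B_y − 400 = 0 → B_y = 400.0 lb.
ΣM about B: M_B − 400·8.6 − 25150 = 0 → M_B = 28590 lb·ft.

B_x = 0, B_y = 400.0 lb, M_B = 28590 lb·ft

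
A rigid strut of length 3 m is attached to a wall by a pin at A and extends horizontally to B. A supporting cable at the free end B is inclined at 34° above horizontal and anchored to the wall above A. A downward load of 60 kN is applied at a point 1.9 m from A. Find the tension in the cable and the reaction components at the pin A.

T = 67.96 kN, A_x = 56.34 kN, A_y = 22.00 kN

ΣM about A: T·sin34°·3 − 60·1.9 = 0 → T = 114/(3·0.559193) = 67.9551 ≈ 67.96 kN.
ΣF_x = 0: A_x − T·cos34° = 0 → A_x = 67.9551 × 0.829038 = 56.34 kN.
ΣF_y = 0: A_y + T·sin34° − 60 = 0 → A_y = 60 − 67.9551 × 0.559193 = 22.00 kN.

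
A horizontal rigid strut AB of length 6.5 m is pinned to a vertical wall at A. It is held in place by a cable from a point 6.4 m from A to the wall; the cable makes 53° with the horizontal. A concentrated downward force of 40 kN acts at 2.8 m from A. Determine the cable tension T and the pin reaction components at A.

T = 21.91 kN, A_x = 13.19 kN, A_y = 22.50 kN

ΣM about A: T·sin53°·6.4 − 40·2.8 = 0 → T = 112/(6.4·0.798636) = 21.9124 ≈ 21.91 kN.
ΣF_x = 0: A_x − T·cos53° = 0 → A_x = 21.9124 × 0.601815 = 13.19 kN.
ΣF_y = 0: A_y + T·sin53° − 40 = 0 → A_y = 40 − 21.9124 × 0.798636 = 22.50 kN.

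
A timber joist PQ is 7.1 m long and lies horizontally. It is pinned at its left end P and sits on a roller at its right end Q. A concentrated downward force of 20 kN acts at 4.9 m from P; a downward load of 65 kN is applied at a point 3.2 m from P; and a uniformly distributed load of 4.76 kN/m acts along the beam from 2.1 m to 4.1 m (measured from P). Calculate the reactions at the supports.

P_x = 0, P_y = 47.26 kN, Q_y = 47.26 kN

Resultant of the distributed load: 4.76 × 2 = 9.52 kN at 3.1 m from P.
Moments about P: Q_y·7.1 − 20·4.9 − 65·3.2 − (4.76·2)·3.1 = 0 → Q_y = 335.512/7.1 = 47.2552 ≈ 47.26 kN.
ΣF_y = 0: P_y + 47.2552 − 20 − 65 − 4.76·2 = 0 → P_y = 47.26 kN.
ΣF_x = 0: no horizontal applied forces, so P_x = 0.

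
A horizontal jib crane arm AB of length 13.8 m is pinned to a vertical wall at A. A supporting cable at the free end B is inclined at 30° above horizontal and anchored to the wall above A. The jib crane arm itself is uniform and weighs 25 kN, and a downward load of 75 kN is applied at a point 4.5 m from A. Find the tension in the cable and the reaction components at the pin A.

T = 73.91 kN, A_x = 64.01 kN, A_y = 63.04 kN

ΣM about A: T·sin30°·13.8 − 25·6.9 − 75·4.5 = 0 → T = 510/(13.8·0.5) = 73.913 ≈ 73.91 kN.
ΣF_x = 0: A_x − T·cos30° = 0 → A_x = 73.913 × 0.866025 = 64.01 kN.
ΣF_y = 0: A_y + T·sin30° − 25 − 75 = 0 → A_y = 100 − 73.913 × 0.5 = 63.04 kN.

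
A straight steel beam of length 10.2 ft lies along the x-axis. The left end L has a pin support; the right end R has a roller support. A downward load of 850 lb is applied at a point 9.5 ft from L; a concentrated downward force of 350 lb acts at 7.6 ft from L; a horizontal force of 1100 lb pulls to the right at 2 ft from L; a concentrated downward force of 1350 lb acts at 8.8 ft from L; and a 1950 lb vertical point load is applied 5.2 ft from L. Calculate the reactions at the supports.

L_x = -1100 lb, L_y = 1289 lb, R_y = 3211 lb

Moments about L: R_y·10.2 − 850·9.5 − 350·7.6 − 1350·8.8 − 1950·5.2 = 0 → R_y = 32755/10.2 = 3211.27 ≈ 3211 lb.
ΣF_y = 0: L_y + 3211.27 − 850 − 350 − 1350 − 1950 = 0 → L_y = 1289 lb.
ΣF_x = 0: L_x + 1100 = 0 → L_x = -1100 lb.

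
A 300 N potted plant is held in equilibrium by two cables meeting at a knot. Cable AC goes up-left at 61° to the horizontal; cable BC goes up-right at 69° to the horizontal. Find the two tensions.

T_AC = 140.3 N, T_BC = 189.9 N

ΣF_x = 0: −T_AC·cos61° + T_BC·cos69° = 0 → T_BC = 1.35283·T_AC.
ΣF_y = 0: T_AC·sin61° + T_BC·sin69° = 300.
Substitute: T_AC·(0.87462 + 1.35283·0.93358) = 300 → T_AC = 140.345 ≈ 140.3 N.
Then T_BC = 1.35283 × 140.345 = 189.9 N.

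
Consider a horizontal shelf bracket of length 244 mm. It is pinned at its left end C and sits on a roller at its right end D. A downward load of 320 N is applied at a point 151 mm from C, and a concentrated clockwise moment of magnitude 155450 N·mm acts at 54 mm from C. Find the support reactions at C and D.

Taking moments about C: D_y·244 − 320·151 − 155450 = 0 → D_y = 203770/244 = 835.123 ≈ 835.1 N.
ΣF_y = 0: C_y + 835.123 − 320 = 0 → C_y = -515.1 N.
ΣF_x = 0: no horizontal applied forces, so C_x = 0.

C_x = 0, C_y = -515.1 N, D_y = 835.1 N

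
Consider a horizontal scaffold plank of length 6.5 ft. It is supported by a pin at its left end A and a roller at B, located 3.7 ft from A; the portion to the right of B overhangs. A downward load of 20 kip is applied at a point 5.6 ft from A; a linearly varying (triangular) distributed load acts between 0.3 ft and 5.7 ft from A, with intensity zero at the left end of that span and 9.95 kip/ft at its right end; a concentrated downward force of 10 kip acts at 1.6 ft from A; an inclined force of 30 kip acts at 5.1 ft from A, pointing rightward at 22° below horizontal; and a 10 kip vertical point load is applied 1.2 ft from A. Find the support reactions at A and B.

Resultant of the triangular load: ½ × 9.95 × 5.4 = 26.865 kip, acting at 3.9 ft from A (one-third of the span from the peak).
Moments about A: B_y·3.7 − 20·5.6 − (½·9.95·5.4)·3.9 − 10·1.6 − 30·sin22°·5.1 − 10·1.2 = 0 → B_y = 302.088/3.7 = 81.6454 ≈ 81.65 kip.
ΣF_y = 0: A_y + 81.6454 − 20 − ½·9.95·5.4 − 10 − 30·sin22° − 10 = 0 → A_y = -3.542 kip.
ΣF_x = 0: A_x + 30·cos22° = 0 → A_x = -27.82 kip.

A_x = -27.82 kip, A_y = -3.542 kip, B_y = 81.65 kip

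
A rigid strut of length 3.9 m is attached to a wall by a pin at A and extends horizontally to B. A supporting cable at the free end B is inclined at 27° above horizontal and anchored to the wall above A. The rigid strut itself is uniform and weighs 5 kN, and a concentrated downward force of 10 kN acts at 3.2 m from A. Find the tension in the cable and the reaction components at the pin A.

T = 23.58 kN, A_x = 21.01 kN, A_y = 4.295 kN

ΣM about A: T·sin27°·3.9 − 5·1.95 − 10·3.2 = 0 → T = 41.75/(3.9·0.45399) = 23.5801 ≈ 23.58 kN.
ΣF_x = 0: A_x − T·cos27° = 0 → A_x = 23.5801 × 0.891007 = 21.01 kN.
ΣF_y = 0: A_y + T·sin27° − 5 − 10 = 0 → A_y = 15 − 23.5801 × 0.45399 = 4.295 kN.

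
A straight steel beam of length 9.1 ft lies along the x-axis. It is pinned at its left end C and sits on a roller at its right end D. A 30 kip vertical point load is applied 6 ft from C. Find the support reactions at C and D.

Moments about C: D_y·9.1 − 30·6 = 0 → D_y = 180/9.1 = 19.7802 ≈ 19.78 kip.
ΣF_y = 0: C_y + 19.7802 − 30 = 0 → C_y = 10.22 kip.
ΣF_x = 0: no horizontal applied forces, so C_x = 0.

C_x = 0, C_y = 10.22 kip, D_y = 19.78 kip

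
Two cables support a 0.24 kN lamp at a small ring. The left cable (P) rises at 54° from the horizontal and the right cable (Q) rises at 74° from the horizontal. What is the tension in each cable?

ΣF_x = 0: −T_P·cos54° + T_Q·cos74° = 0 → T_Q = 2.13246·T_P.
ΣF_y = 0: T_P·sin54° + T_Q·sin74° = 0.24.
Substitute: T_P·(0.809017 + 2.13246·0.961262) = 0.24 → T_P = 0.0839493 ≈ 0.08395 kN.
Then T_Q = 2.13246 × 0.0839493 = 0.1790 kN.

T_P = 0.08395 kN, T_Q = 0.1790 kN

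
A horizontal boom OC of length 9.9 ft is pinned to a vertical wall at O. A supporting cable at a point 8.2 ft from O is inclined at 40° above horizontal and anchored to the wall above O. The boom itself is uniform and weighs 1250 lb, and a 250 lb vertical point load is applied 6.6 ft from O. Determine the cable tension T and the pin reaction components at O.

T = 1487 lb, O_x = 1139 lb, O_y = 544.2 lb

ΣM about O: T·sin40°·8.2 − 1250·4.95 − 250·6.6 = 0 → T = 7837.5/(8.2·0.642788) = 1486.95 ≈ 1487 lb.
ΣF_x = 0: O_x − T·cos40° = 0 → O_x = 1486.95 × 0.766044 = 1139 lb.
ΣF_y = 0: O_y + T·sin40° − 1250 − 250 = 0 → O_y = 1500 − 1486.95 × 0.642788 = 544.2 lb.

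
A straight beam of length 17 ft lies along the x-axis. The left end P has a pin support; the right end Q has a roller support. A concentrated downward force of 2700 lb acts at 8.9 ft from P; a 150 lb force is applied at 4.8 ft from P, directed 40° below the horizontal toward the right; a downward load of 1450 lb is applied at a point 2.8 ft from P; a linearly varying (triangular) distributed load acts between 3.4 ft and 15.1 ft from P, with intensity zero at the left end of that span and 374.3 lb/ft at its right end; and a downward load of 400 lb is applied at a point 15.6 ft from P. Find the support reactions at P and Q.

P_x = -114.9 lb, P_y = 3347 lb, Q_y = 3489 lb

Resultant of the triangular load: ½ × 374.3 × 11.7 = 2189.655 lb, acting at 11.2 ft from P (one-third of the span from the peak).
ΣM about P: Q_y·17 − 2700·8.9 − 150·sin40°·4.8 − 1450·2.8 − (½·374.3·11.7)·11.2 − 400·15.6 = 0 → Q_y = 59316.9/17 = 3489.23 ≈ 3489 lb.
ΣF_y = 0: P_y + 3489.23 − 2700 − 150·sin40° − 1450 − ½·374.3·11.7 − 400 = 0 → P_y = 3347 lb.
ΣF_x = 0: P_x + 150·cos40° = 0 → P_x = -114.9 lb.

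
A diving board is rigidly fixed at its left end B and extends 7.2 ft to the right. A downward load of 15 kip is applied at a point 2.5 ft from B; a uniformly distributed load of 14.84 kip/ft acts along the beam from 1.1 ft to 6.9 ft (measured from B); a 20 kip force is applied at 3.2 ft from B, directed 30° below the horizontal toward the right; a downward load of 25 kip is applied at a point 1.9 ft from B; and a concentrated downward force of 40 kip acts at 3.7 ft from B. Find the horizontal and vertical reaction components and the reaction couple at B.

Resultant of the distributed load: 14.84 × 5.8 = 86.072 kip at 4 ft from B.
ΣF_x = 0: B_x + 20·cos30° = 0 → B_x = -17.32 kip.
ΣF_y = 0: B_y − 15 − 14.84·5.8 − 20·sin30° − 25 − 40 = 0 → B_y = 176.1 kip.
ΣM about B: M_B − 15·2.5 − (14.84·5.8)·4 − 20·sin30°·3.2 − 25·1.9 − 40·3.7 = 0 → M_B = 609.3 kip·ft.

B_x = -17.32 kip, B_y = 176.1 kip, M_B = 609.3 kip·ft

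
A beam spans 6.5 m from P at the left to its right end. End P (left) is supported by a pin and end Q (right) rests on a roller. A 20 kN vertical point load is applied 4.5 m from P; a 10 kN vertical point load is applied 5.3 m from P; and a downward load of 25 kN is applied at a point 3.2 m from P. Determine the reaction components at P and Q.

P_x = 0, P_y = 20.69 kN, Q_y = 34.31 kN

Moments about P: Q_y·6.5 − 20·4.5 − 10·5.3 − 25·3.2 = 0 → Q_y = 223/6.5 = 34.3077 ≈ 34.31 kN.
ΣF_y = 0: P_y + 34.3077 − 20 − 10 − 25 = 0 → P_y = 20.69 kN.
ΣF_x = 0: no horizontal applied forces, so P_x = 0.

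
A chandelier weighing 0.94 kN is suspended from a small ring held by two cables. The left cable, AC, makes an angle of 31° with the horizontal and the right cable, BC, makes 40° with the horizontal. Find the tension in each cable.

T_AC = 0.7616 kN, T_BC = 0.8522 kN

ΣF_x = 0: −T_AC·cos31° + T_BC·cos40° = 0 → T_BC = 1.11895·T_AC.
ΣF_y = 0: T_AC·sin31° + T_BC·sin40° = 0.94.
Substitute: T_AC·(0.515038 + 1.11895·0.642788) = 0.94 → T_AC = 0.761574 ≈ 0.7616 kN.
Then T_BC = 1.11895 × 0.761574 = 0.8522 kN.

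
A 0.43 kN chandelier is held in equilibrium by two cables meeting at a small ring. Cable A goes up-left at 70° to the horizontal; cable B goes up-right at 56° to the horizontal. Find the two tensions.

ΣF_x = 0: −T_A·cos70° + T_B·cos56° = 0 → T_B = 0.611632·T_A.
ΣF_y = 0: T_A·sin70° + T_B·sin56° = 0.43.
Substitute: T_A·(0.939693 + 0.611632·0.829038) = 0.43 → T_A = 0.297216 ≈ 0.2972 kN.
Then T_B = 0.611632 × 0.297216 = 0.1818 kN.

T_A = 0.2972 kN, T_B = 0.1818 kN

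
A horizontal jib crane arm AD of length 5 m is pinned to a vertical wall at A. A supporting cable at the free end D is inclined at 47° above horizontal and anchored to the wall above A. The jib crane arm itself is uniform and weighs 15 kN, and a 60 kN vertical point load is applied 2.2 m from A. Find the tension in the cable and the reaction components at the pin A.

T = 46.35 kN, A_x = 31.61 kN, A_y = 41.10 kN

ΣM about A: T·sin47°·5 − 15·2.5 − 60·2.2 = 0 → T = 169.5/(5·0.731354) = 46.3524 ≈ 46.35 kN.
ΣF_x = 0: A_x − T·cos47° = 0 → A_x = 46.3524 × 0.681998 = 31.61 kN.
ΣF_y = 0: A_y + T·sin47° − 15 − 60 = 0 → A_y = 75 − 46.3524 × 0.731354 = 41.10 kN.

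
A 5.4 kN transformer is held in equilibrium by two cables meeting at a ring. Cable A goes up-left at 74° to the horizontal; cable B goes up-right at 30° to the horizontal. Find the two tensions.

ΣF_x = 0: −T_A·cos74° + T_B·cos30° = 0 → T_B = 0.318279·T_A.
ΣF_y = 0: T_A·sin74° + T_B·sin30° = 5.4.
Substitute: T_A·(0.961262 + 0.318279·0.5) = 5.4 → T_A = 4.8197 ≈ 4.820 kN.
Then T_B = 0.318279 × 4.8197 = 1.534 kN.

T_A = 4.820 kN, T_B = 1.534 kN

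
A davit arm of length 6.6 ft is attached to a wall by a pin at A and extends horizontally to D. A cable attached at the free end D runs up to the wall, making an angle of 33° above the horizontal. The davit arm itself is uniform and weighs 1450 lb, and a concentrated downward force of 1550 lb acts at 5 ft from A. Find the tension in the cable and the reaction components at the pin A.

T = 3487 lb, A_x = 2925 lb, A_y = 1101 lb

ΣM about A: T·sin33°·6.6 − 1450·3.3 − 1550·5 = 0 → T = 12535/(6.6·0.544639) = 3487.16 ≈ 3487 lb.
ΣF_x = 0: A_x − T·cos33° = 0 → A_x = 3487.16 × 0.838671 = 2925 lb.
ΣF_y = 0: A_y + T·sin33° − 1450 − 1550 = 0 → A_y = 3000 − 3487.16 × 0.544639 = 1101 lb.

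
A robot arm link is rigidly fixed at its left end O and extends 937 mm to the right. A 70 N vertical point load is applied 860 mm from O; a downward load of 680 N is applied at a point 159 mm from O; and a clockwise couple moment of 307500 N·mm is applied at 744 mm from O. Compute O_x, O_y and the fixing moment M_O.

O_x = 0, O_y = 750.0 N, M_O = 475800 N·mm

ΣF_x = 0: O_x = 0.
ΣF_y = 0: O_y − 70 − 680 = 0 → O_y = 750.0 N.
ΣM about O: M_O − 70·860 − 680·159 − 307500 = 0 → M_O = 475800 N·mm.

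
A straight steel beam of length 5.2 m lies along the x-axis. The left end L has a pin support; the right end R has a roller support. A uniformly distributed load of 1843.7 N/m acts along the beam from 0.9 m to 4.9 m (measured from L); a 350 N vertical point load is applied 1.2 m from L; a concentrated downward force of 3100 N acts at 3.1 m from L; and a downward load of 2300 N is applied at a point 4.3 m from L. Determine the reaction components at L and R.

L_x = 0, L_y = 5181 N, R_y = 7944 N

Resultant of the distributed load: 1843.7 × 4 = 7374.8 N at 2.9 m from L.
Taking moments about L: R_y·5.2 − (1843.7·4)·2.9 − 350·1.2 − 3100·3.1 − 2300·4.3 = 0 → R_y = 41306.92/5.2 = 7943.64 ≈ 7944 N.
ΣF_y = 0: L_y + 7943.64 − 1843.7·4 − 350 − 3100 − 2300 = 0 → L_y = 5181 N.
ΣF_x = 0: no horizontal applied forces, so L_x = 0.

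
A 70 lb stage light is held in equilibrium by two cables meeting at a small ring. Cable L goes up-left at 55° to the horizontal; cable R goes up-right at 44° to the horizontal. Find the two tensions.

T_L = 50.98 lb, T_R = 40.65 lb

ΣF_x = 0: −T_L·cos55° + T_R·cos44° = 0 → T_R = 0.797365·T_L.
ΣF_y = 0: T_L·sin55° + T_R·sin44° = 70.
Substitute: T_L·(0.819152 + 0.797365·0.694658) = 70 → T_L = 50.9815 ≈ 50.98 lb.
Then T_R = 0.797365 × 50.9815 = 40.65 lb.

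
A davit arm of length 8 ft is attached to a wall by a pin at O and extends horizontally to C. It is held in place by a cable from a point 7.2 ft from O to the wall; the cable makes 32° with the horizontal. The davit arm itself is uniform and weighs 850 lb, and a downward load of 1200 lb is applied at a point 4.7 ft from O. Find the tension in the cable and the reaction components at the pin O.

T = 2369 lb, O_x = 2009 lb, O_y = 794.4 lb

ΣM about O: T·sin32°·7.2 − 850·4 − 1200·4.7 = 0 → T = 9040/(7.2·0.529919) = 2369.33 ≈ 2369 lb.
ΣF_x = 0: O_x − T·cos32° = 0 → O_x = 2369.33 × 0.848048 = 2009 lb.
ΣF_y = 0: O_y + T·sin32° − 850 − 1200 = 0 → O_y = 2050 − 2369.33 × 0.529919 = 794.4 lb.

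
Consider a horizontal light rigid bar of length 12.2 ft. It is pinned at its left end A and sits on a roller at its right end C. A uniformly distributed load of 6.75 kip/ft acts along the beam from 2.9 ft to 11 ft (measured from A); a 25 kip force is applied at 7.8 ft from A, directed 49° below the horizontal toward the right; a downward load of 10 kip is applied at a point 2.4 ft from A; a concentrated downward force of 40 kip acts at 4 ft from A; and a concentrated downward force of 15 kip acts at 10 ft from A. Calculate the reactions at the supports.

A_x = -16.40 kip, A_y = 67.96 kip, C_y = 70.59 kip

Resultant of the distributed load: 6.75 × 8.1 = 54.675 kip at 6.95 ft from A.
Taking moments about A: C_y·12.2 − (6.75·8.1)·6.95 − 25·sin49°·7.8 − 10·2.4 − 40·4 − 15·10 = 0 → C_y = 861.16/12.2 = 70.5869 ≈ 70.59 kip.
ΣF_y = 0: A_y + 70.5869 − 6.75·8.1 − 25·sin49° − 10 − 40 − 15 = 0 → A_y = 67.96 kip.
ΣF_x = 0: A_x + 25·cos49° = 0 → A_x = -16.40 kip.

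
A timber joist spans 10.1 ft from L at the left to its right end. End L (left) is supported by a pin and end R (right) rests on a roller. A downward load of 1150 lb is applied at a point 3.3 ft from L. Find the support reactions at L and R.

L_x = 0, L_y = 774.3 lb, R_y = 375.7 lb

Moments about L: R_y·10.1 − 1150·3.3 = 0 → R_y = 3795/10.1 = 375.743 ≈ 375.7 lb.
ΣF_y = 0: L_y + 375.743 − 1150 = 0 → L_y = 774.3 lb.
ΣF_x = 0: no horizontal applied forces, so L_x = 0.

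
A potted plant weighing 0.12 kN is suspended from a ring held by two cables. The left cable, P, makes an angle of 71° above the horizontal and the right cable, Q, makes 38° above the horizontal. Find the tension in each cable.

ΣF_x = 0: −T_P·cos71° + T_Q·cos38° = 0 → T_Q = 0.413152·T_P.
ΣF_y = 0: T_P·sin71° + T_Q·sin38° = 0.12.
Substitute: T_P·(0.945519 + 0.413152·0.615661) = 0.12 → T_P = 0.10001 ≈ 0.1000 kN.
Then T_Q = 0.413152 × 0.10001 = 0.04132 kN.

T_P = 0.1000 kN, T_Q = 0.04132 kN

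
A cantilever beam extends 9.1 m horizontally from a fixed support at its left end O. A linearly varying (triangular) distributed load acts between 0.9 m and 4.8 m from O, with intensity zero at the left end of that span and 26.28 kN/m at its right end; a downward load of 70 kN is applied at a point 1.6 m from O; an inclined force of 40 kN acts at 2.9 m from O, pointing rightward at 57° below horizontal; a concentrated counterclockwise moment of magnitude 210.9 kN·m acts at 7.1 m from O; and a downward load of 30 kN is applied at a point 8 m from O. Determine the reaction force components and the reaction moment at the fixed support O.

O_x = -21.79 kN, O_y = 184.8 kN, M_O = 417.7 kN·m

Resultant of the triangular load: ½ × 26.28 × 3.9 = 51.246 kN, acting at 3.5 m from O (one-third of the span from the peak).
ΣF_x = 0: O_x + 40·cos57° = 0 → O_x = -21.79 kN.
ΣF_y = 0: O_y − ½·26.28·3.9 − 70 − 40·sin57° − 30 = 0 → O_y = 184.8 kN.
ΣM about O: M_O − (½·26.28·3.9)·3.5 − 70·1.6 − 40·sin57°·2.9 + 210.9 − 30·8 = 0 → M_O = 417.7 kN·m.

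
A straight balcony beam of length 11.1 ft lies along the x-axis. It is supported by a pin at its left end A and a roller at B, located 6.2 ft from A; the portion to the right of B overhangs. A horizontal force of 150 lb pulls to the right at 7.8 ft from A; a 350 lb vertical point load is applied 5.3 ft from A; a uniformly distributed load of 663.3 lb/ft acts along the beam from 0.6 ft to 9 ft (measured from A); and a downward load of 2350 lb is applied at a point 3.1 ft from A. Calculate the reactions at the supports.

Resultant of the distributed load: 663.3 × 8.4 = 5571.72 lb at 4.8 ft from A.
Moments about A: B_y·6.2 − 350·5.3 − (663.3·8.4)·4.8 − 2350·3.1 = 0 → B_y = 35884.256/6.2 = 5787.78 ≈ 5788 lb.
ΣF_y = 0: A_y + 5787.78 − 350 − 663.3·8.4 − 2350 = 0 → A_y = 2484 lb.
ΣF_x = 0: A_x + 150 = 0 → A_x = -150.0 lb.

A_x = -150.0 lb, A_y = 2484 lb, B_y = 5788 lb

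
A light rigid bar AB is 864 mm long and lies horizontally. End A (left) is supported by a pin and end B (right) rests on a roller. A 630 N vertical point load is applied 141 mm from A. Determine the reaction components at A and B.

A_x = 0, A_y = 527.2 N, B_y = 102.8 N

Moments about A: B_y·864 − 630·141 = 0 → B_y = 88830/864 = 102.812 ≈ 102.8 N.
ΣF_y = 0: A_y + 102.812 − 630 = 0 → A_y = 527.2 N.
ΣF_x = 0: no horizontal applied forces, so A_x = 0.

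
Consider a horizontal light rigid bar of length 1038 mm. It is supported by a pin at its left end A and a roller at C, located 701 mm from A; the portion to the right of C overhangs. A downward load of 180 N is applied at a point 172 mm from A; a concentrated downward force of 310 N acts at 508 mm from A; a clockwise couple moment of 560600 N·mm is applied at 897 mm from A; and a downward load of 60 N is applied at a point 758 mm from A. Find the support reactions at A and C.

A_x = 0, A_y = -583.4 N, C_y = 1133 N

ΣM about A: C_y·701 − 180·172 − 310·508 − 560600 − 60·758 = 0 → C_y = 794520/701 = 1133.41 ≈ 1133 N.
ΣF_y = 0: A_y + 1133.41 − 180 − 310 − 60 = 0 → A_y = -583.4 N.
ΣF_x = 0: no horizontal applied forces, so A_x = 0.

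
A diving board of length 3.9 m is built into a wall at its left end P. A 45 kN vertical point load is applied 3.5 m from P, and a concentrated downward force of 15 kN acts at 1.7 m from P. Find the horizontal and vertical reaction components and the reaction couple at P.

P_x = 0, P_y = 60.00 kN, M_P = 183.0 kN·m

ΣF_x = 0: P_x = 0.
ΣF_y = 0: P_y − 45 − 15 = 0 → P_y = 60.00 kN.
ΣM about P: M_P − 45·3.5 − 15·1.7 = 0 → M_P = 183.0 kN·m.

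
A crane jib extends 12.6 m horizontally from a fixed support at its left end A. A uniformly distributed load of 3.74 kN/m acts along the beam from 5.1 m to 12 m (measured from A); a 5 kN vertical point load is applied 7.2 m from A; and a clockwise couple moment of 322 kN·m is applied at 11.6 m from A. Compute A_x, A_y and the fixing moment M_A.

A_x = 0, A_y = 30.81 kN, M_A = 578.6 kN·m

Resultant of the distributed load: 3.74 × 6.9 = 25.806 kN at 8.55 m from A.
ΣF_x = 0: A_x = 0.
ΣF_y = 0: A_y − 3.74·6.9 − 5 = 0 → A_y = 30.81 kN.
ΣM about A: M_A − (3.74·6.9)·8.55 − 5·7.2 − 322 = 0 → M_A = 578.6 kN·m.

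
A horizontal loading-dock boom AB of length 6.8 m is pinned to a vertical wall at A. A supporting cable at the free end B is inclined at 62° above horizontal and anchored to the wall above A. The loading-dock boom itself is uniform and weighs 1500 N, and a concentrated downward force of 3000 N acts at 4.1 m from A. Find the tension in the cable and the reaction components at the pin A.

T = 2898 N, A_x = 1361 N, A_y = 1941 N

ΣM about A: T·sin62°·6.8 − 1500·3.4 − 3000·4.1 = 0 → T = 17400/(6.8·0.882948) = 2898.05 ≈ 2898 N.
ΣF_x = 0: A_x − T·cos62° = 0 → A_x = 2898.05 × 0.469472 = 1361 N.
ΣF_y = 0: A_y + T·sin62° − 1500 − 3000 = 0 → A_y = 4500 − 2898.05 × 0.882948 = 1941 N.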